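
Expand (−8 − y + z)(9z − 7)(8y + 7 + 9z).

−632yz − 49z − 648z^2 + 497y + 392 − 72y^2z − 9yz^2 + 56y^2 + 81z^3

(−8 − y + z)(9z − 7)(8y + 7 + 9z)
= (−72z + 56 − 9yz + 7y + 9z^2 − 7z)(8y + 7 + 9z)    [distributive law]
= (−79z + 56 − 9yz + 7y + 9z^2)(8y + 7 + 9z)    [combine like terms]
= −632yz − 553z − 711z^2 + 448y + 392 + 504z − 72y^2z − 63yz − 81yz^2 + 56y^2 + 49y + 63yz + 72yz^2 + 63z^2 + 81z^3    [distributive law]
= −632yz − 49z − 648z^2 + 497y + 392 − 72y^2z − 9yz^2 + 56y^2 + 81z^3    [combine like terms]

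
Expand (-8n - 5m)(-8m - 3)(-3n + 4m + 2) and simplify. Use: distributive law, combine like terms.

-192mn^2 + 136m^2n + 179mn - 72n^2 + 48n + 160m^3 + 140m^2 + 30m

(-8n - 5m)(-8m - 3)(-3n + 4m + 2)
= (64mn + 24n + 40m^2 + 15m)(-3n + 4m + 2)    [distributive law]
= -192mn^2 + 256m^2n + 128mn - 72n^2 + 96mn + 48n - 120m^2n + 160m^3 + 80m^2 - 45mn + 60m^2 + 30m    [distributive law]
= -192mn^2 + 136m^2n + 179mn - 72n^2 + 48n + 160m^3 + 140m^2 + 30m    [combine like terms]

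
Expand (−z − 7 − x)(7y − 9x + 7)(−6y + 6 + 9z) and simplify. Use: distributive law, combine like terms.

(−z − 7 − x)(7y − 9x + 7)(−6y + 6 + 9z)
= (−7yz + 9xz − 7z − 49y + 63x − 49 − 7xy + 9x^2 − 7x)(−6y + 6 + 9z)    [distributive law]
= (−7yz + 9xz − 7z − 49y + 56x − 49 − 7xy + 9x^2)(−6y + 6 + 9z)    [combine like terms]
= 42y^2z − 42yz − 63yz^2 − 54xyz + 54xz + 81xz^2 + 42yz − 42z − 63z^2 + 294y^2 − 294y − 441yz − 336xy + 336x + 504xz + 294y − 294 − 441z + 42xy^2 − 42xy − 63xyz − 54x^2y + 54x^2 + 81x^2z    [distributive law]
= 42y^2z − 441yz − 63yz^2 − 117xyz + 558xz + 81xz^2 − 483z − 63z^2 + 294y^2 − 378xy + 336x − 294 + 42xy^2 − 54x^2y + 54x^2 + 81x^2z    [combine like terms]

42y^2z − 441yz − 63yz^2 − 117xyz + 558xz + 81xz^2 − 483z − 63z^2 + 294y^2 − 378xy + 336x − 294 + 42xy^2 − 54x^2y + 54x^2 + 81x^2z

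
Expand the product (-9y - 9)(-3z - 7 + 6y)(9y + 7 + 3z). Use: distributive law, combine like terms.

(-9y - 9)(-3z - 7 + 6y)(9y + 7 + 3z)
= (27yz + 63y - 54y^2 + 27z + 63 - 54y)(9y + 7 + 3z)    [distributive law]
= (27yz + 9y - 54y^2 + 27z + 63)(9y + 7 + 3z)    [combine like terms]
= 243y^2z + 189yz + 81yz^2 + 81y^2 + 63y + 27yz - 486y^3 - 378y^2 - 162y^2z + 243yz + 189z + 81z^2 + 567y + 441 + 189z    [distributive law]
= 81y^2z + 459yz + 81yz^2 - 297y^2 + 630y - 486y^3 + 378z + 81z^2 + 441    [combine like terms]

81y^2z + 459yz + 81yz^2 - 297y^2 + 630y - 486y^3 + 378z + 81z^2 + 441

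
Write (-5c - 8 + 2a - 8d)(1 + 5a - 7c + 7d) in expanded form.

(-5c - 8 + 2a - 8d)(1 + 5a - 7c + 7d)
= -5c - 25ac + 35c^2 - 35cd - 8 - 40a + 56c - 56d + 2a + 10a^2 - 14ac + 14ad - 8d - 40ad + 56cd - 56d^2    [distributive law]
= 51c - 39ac + 35c^2 + 21cd - 8 - 38a - 64d + 10a^2 - 26ad - 56d^2    [combine like terms]

51c - 39ac + 35c^2 + 21cd - 8 - 38a - 64d + 10a^2 - 26ad - 56d^2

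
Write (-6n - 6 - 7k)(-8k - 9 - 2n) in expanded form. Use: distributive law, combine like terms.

(-6n - 6 - 7k)(-8k - 9 - 2n)
= 48kn + 54n + 12n² + 48k + 54 + 12n + 56k² + 63k + 14kn    [distributive law]
= 62kn + 66n + 12n² + 111k + 54 + 56k²    [combine like terms]

62kn + 66n + 12n² + 111k + 54 + 56k²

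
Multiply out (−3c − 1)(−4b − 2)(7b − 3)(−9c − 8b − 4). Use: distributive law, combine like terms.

(−3c − 1)(−4b − 2)(7b − 3)(−9c − 8b − 4)
= (12bc + 6c + 4b + 2)(7b − 3)(−9c − 8b − 4)    [distributive law]
= (84b^2c − 36bc + 42bc − 18c + 28b^2 − 12b + 14b − 6)(−9c − 8b − 4)    [distributive law]
= (84b^2c + 6bc − 18c + 28b^2 + 2b − 6)(−9c − 8b − 4)    [combine like terms]
= −756b^2c^2 − 672b^3c − 336b^2c − 54bc^2 − 48b^2c − 24bc + 162c^2 + 144bc + 72c − 252b^2c − 224b^3 − 112b^2 − 18bc − 16b^2 − 8b + 54c + 48b + 24    [distributive law]
= −756b^2c^2 − 672b^3c − 636b^2c − 54bc^2 + 102bc + 162c^2 + 126c − 224b^3 − 128b^2 + 40b + 24    [combine like terms]

−756b^2c^2 − 672b^3c − 636b^2c − 54bc^2 + 102bc + 162c^2 + 126c − 224b^3 − 128b^2 + 40b + 24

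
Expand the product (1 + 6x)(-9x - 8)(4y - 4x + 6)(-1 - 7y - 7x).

2622xy + 1596xy² + 2484x²y + 2266x² + 456x³ + 646x + 368y + 224y² + 48 + 1512x²y² - 1512x⁴

(1 + 6x)(-9x - 8)(4y - 4x + 6)(-1 - 7y - 7x)
= (-9x - 8 - 54x² - 48x)(4y - 4x + 6)(-1 - 7y - 7x)    [distributive law]
= (-57x - 8 - 54x²)(4y - 4x + 6)(-1 - 7y - 7x)    [combine like terms]
= (-228xy + 228x² - 342x - 32y + 32x - 48 - 216x²y + 216x³ - 324x²)(-1 - 7y - 7x)    [distributive law]
= (-228xy - 96x² - 310x - 32y - 48 - 216x²y + 216x³)(-1 - 7y - 7x)    [combine like terms]
= 228xy + 1596xy² + 1596x²y + 96x² + 672x²y + 672x³ + 310x + 2170xy + 2170x² + 32y + 224y² + 224xy + 48 + 336y + 336x + 216x²y + 1512x²y² + 1512x³y - 216x³ - 1512x³y - 1512x⁴    [distributive law]
= 2622xy + 1596xy² + 2484x²y + 2266x² + 456x³ + 646x + 368y + 224y² + 48 + 1512x²y² - 1512x⁴    [combine like terms]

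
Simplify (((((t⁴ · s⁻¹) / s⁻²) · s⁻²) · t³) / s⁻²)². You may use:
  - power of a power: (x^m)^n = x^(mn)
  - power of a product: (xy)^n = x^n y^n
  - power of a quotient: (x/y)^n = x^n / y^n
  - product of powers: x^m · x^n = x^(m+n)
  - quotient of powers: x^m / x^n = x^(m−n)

s²t¹⁴

(((((t⁴ · s⁻¹) / s⁻²) · s⁻²) · t³) / s⁻²)²
= (((((t⁴ · s⁻¹) / s⁻²) · s⁻²) · t³)²) / ((s⁻²)²)    [power of a quotient]
= (((((t⁴ · s⁻¹) / s⁻²) · s⁻²)²) · ((t³)²)) / ((s⁻²)²)    [power of a product]
= (((((t⁴ · s⁻¹) / s⁻²)²) · ((s⁻²)²)) · ((t³)²)) / ((s⁻²)²)    [power of a product]
= (((((t⁴ · s⁻¹)²) / ((s⁻²)²)) · ((s⁻²)²)) · ((t³)²)) / ((s⁻²)²)    [power of a quotient]
= ((((((t⁴)²) · ((s⁻¹)²)) / ((s⁻²)²)) · ((s⁻²)²)) · ((t³)²)) / ((s⁻²)²)    [power of a product]
= ((((t⁸ · ((s⁻¹)²)) / ((s⁻²)²)) · ((s⁻²)²)) · ((t³)²)) / ((s⁻²)²)    [power of a power]
= ((((t⁸ · s⁻²) / ((s⁻²)²)) · ((s⁻²)²)) · ((t³)²)) / ((s⁻²)²)    [power of a power]
= ((((t⁸ · s⁻²) / s⁻⁴) · ((s⁻²)²)) · ((t³)²)) / ((s⁻²)²)    [power of a power]
= ((((t⁸ · s⁻²) / s⁻⁴) · s⁻⁴) · ((t³)²)) / ((s⁻²)²)    [power of a power]
= ((((t⁸ · s⁻²) / s⁻⁴) · s⁻⁴) · t⁶) / ((s⁻²)²)    [power of a power]
= ((((t⁸ · s⁻²) / s⁻⁴) · s⁻⁴) · t⁶) / s⁻⁴    [power of a power]
= s²t¹⁴    [quotient of powers; product of powers]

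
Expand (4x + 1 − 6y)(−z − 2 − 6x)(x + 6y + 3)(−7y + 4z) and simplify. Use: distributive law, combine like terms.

−404x²yz − 16x²z² + 990xy²z − 72xyz² + 235xyz − 52xz² + 602x²y − 344x²z − 252xy² + 308xy − 176xz + 168x³y − 96x³z + 756x²y² + 204y²z + 48yz² + 117yz − 12z² − 168y² + 42y − 24z − 252y³z + 144y²z² − 504y³ − 1512xy³

(4x + 1 − 6y)(−z − 2 − 6x)(x + 6y + 3)(−7y + 4z)
= (−4xz − 8x − 24x² − z − 2 − 6x + 6yz + 12y + 36xy)(x + 6y + 3)(−7y + 4z)    [distributive law]
= (−4xz − 14x − 24x² − z − 2 + 6yz + 12y + 36xy)(x + 6y + 3)(−7y + 4z)    [combine like terms]
= (−4x²z − 24xyz − 12xz − 14x² − 84xy − 42x − 24x³ − 144x²y − 72x² − xz − 6yz − 3z − 2x − 12y − 6 + 6xyz + 36y²z + 18yz + 12xy + 72y² + 36y + 36x²y + 216xy² + 108xy)(−7y + 4z)    [distributive law]
= (−4x²z − 18xyz − 13xz − 86x² + 36xy − 44x − 24x³ − 108x²y + 12yz − 3z + 24y − 6 + 36y²z + 72y² + 216xy²)(−7y + 4z)    [combine like terms]
= 28x²yz − 16x²z² + 126xy²z − 72xyz² + 91xyz − 52xz² + 602x²y − 344x²z − 252xy² + 144xyz + 308xy − 176xz + 168x³y − 96x³z + 756x²y² − 432x²yz − 84y²z + 48yz² + 21yz − 12z² − 168y² + 96yz + 42y − 24z − 252y³z + 144y²z² − 504y³ + 288y²z − 1512xy³ + 864xy²z    [distributive law]
= −404x²yz − 16x²z² + 990xy²z − 72xyz² + 235xyz − 52xz² + 602x²y − 344x²z − 252xy² + 308xy − 176xz + 168x³y − 96x³z + 756x²y² + 204y²z + 48yz² + 117yz − 12z² − 168y² + 42y − 24z − 252y³z + 144y²z² − 504y³ − 1512xy³    [combine like terms]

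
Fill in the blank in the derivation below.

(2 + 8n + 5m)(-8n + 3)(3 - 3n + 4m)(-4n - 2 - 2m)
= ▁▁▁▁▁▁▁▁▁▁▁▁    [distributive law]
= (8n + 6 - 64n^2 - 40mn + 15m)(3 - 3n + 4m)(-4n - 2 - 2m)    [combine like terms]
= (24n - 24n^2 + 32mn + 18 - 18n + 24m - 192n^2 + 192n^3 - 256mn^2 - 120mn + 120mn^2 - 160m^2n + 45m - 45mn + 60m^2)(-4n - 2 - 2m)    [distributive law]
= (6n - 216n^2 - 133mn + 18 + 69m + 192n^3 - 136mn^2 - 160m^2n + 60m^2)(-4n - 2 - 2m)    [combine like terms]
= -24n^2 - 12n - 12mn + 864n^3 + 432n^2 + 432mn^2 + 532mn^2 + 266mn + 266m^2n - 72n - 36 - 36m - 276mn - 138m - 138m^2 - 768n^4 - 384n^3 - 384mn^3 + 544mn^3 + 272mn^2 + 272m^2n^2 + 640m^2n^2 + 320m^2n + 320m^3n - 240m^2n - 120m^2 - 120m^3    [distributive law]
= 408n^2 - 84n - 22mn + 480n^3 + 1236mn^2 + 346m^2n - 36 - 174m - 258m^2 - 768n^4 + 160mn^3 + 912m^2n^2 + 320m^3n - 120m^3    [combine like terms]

By distributive law:

(-16n + 6 - 64n^2 + 24n - 40mn + 15m)(3 - 3n + 4m)(-4n - 2 - 2m)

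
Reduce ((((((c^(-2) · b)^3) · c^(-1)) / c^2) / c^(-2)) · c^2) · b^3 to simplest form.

b^6c^(-5)

((((((c^(-2) · b)^3) · c^(-1)) / c^2) / c^(-2)) · c^2) · b^3
= (((((((c^(-2))^3) · (b^3)) · c^(-1)) / c^2) / c^(-2)) · c^2) · b^3    [power of a product]
= (((((c^(-6) · (b^3)) · c^(-1)) / c^2) / c^(-2)) · c^2) · b^3    [power of a power]
= b^6c^(-5)    [quotient of powers; product of powers]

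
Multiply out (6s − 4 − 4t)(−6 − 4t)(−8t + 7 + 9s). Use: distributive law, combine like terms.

(6s − 4 − 4t)(−6 − 4t)(−8t + 7 + 9s)
= (−36s − 24st + 24 + 16t + 24t + 16t^2)(−8t + 7 + 9s)    [distributive law]
= (−36s − 24st + 24 + 40t + 16t^2)(−8t + 7 + 9s)    [combine like terms]
= 288st − 252s − 324s^2 + 192st^2 − 168st − 216s^2t − 192t + 168 + 216s − 320t^2 + 280t + 360st − 128t^3 + 112t^2 + 144st^2    [distributive law]
= 480st − 36s − 324s^2 + 336st^2 − 216s^2t + 88t + 168 − 208t^2 − 128t^3    [combine like terms]

480st − 36s − 324s^2 + 336st^2 − 216s^2t + 88t + 168 − 208t^2 − 128t^3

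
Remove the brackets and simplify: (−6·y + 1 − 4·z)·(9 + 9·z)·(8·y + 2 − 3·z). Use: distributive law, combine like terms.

(−6·y + 1 − 4·z)·(9 + 9·z)·(8·y + 2 − 3·z)
= (−54·y − 54·y·z + 9 + 9·z − 36·z − 36·z²)·(8·y + 2 − 3·z)    [distributive law]
= (−54·y − 54·y·z + 9 − 27·z − 36·z²)·(8·y + 2 − 3·z)    [combine like terms]
= −432·y² − 108·y + 162·y·z − 432·y²·z − 108·y·z + 162·y·z² + 72·y + 18 − 27·z − 216·y·z − 54·z + 81·z² − 288·y·z² − 72·z² + 108·z³    [distributive law]
= −432·y² − 36·y − 162·y·z − 432·y²·z − 126·y·z² + 18 − 81·z + 9·z² + 108·z³    [combine like terms]

−432·y² − 36·y − 162·y·z − 432·y²·z − 126·y·z² + 18 − 81·z + 9·z² + 108·z³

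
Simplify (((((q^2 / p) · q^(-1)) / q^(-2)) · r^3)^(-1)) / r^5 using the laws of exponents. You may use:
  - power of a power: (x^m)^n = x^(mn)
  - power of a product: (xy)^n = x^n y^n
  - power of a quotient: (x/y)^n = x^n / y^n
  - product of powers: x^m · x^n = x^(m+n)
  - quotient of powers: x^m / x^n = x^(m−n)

(((((q^2 / p) · q^(-1)) / q^(-2)) · r^3)^(-1)) / r^5
= (((((q^2 / p) · q^(-1)) / q^(-2))^(-1)) · ((r^3)^(-1))) / r^5    [power of a product]
= (((((q^2 / p) · q^(-1))^(-1)) / ((q^(-2))^(-1))) · ((r^3)^(-1))) / r^5    [power of a quotient]
= (((((q^2 / p)^(-1)) · ((q^(-1))^(-1))) / ((q^(-2))^(-1))) · ((r^3)^(-1))) / r^5    [power of a product]
= ((((((q^2)^(-1)) / (p^(-1))) · ((q^(-1))^(-1))) / ((q^(-2))^(-1))) · ((r^3)^(-1))) / r^5    [power of a quotient]
= ((((q^(-2) / (p^(-1))) · ((q^(-1))^(-1))) / ((q^(-2))^(-1))) · ((r^3)^(-1))) / r^5    [power of a power]
= ((((q^(-2) / p^(-1)) · q) / ((q^(-2))^(-1))) · ((r^3)^(-1))) / r^5    [power of a power]
= ((((q^(-2) / p^(-1)) · q) / q^2) · ((r^3)^(-1))) / r^5    [power of a power]
= ((((q^(-2) / p^(-1)) · q) / q^2) · r^(-3)) / r^5    [power of a power]
= p·q^(-3)·r^(-8)    [quotient of powers; product of powers]

p·q^(-3)·r^(-8)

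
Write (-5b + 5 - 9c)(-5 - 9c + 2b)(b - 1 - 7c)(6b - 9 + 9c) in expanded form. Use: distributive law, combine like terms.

(-5b + 5 - 9c)(-5 - 9c + 2b)(b - 1 - 7c)(6b - 9 + 9c)
= (25b + 45bc - 10b^2 - 25 - 45c + 10b + 45c + 81c^2 - 18bc)(b - 1 - 7c)(6b - 9 + 9c)    [distributive law]
= (35b + 27bc - 10b^2 - 25 + 81c^2)(b - 1 - 7c)(6b - 9 + 9c)    [combine like terms]
= (35b^2 - 35b - 245bc + 27b^2c - 27bc - 189bc^2 - 10b^3 + 10b^2 + 70b^2c - 25b + 25 + 175c + 81bc^2 - 81c^2 - 567c^3)(6b - 9 + 9c)    [distributive law]
= (45b^2 - 60b - 272bc + 97b^2c - 108bc^2 - 10b^3 + 25 + 175c - 81c^2 - 567c^3)(6b - 9 + 9c)    [combine like terms]
= 270b^3 - 405b^2 + 405b^2c - 360b^2 + 540b - 540bc - 1632b^2c + 2448bc - 2448bc^2 + 582b^3c - 873b^2c + 873b^2c^2 - 648b^2c^2 + 972bc^2 - 972bc^3 - 60b^4 + 90b^3 - 90b^3c + 150b - 225 + 225c + 1050bc - 1575c + 1575c^2 - 486bc^2 + 729c^2 - 729c^3 - 3402bc^3 + 5103c^3 - 5103c^4    [distributive law]
= 360b^3 - 765b^2 - 2100b^2c + 690b + 2958bc - 1962bc^2 + 492b^3c + 225b^2c^2 - 4374bc^3 - 60b^4 - 225 - 1350c + 2304c^2 + 4374c^3 - 5103c^4    [combine like terms]

360b^3 - 765b^2 - 2100b^2c + 690b + 2958bc - 1962bc^2 + 492b^3c + 225b^2c^2 - 4374bc^3 - 60b^4 - 225 - 1350c + 2304c^2 + 4374c^3 - 5103c^4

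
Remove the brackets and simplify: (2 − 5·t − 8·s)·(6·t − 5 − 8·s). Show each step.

(2 − 5·t − 8·s)·(6·t − 5 − 8·s)
= 12·t − 10 − 16·s − 30·t^2 + 25·t + 40·s·t − 48·s·t + 40·s + 64·s^2    [distributive law]
= 37·t − 10 + 24·s − 30·t^2 − 8·s·t + 64·s^2    [combine like terms]

37·t − 10 + 24·s − 30·t^2 − 8·s·t + 64·s^2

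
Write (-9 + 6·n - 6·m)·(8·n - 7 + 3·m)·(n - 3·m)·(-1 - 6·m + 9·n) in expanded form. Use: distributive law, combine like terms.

(-9 + 6·n - 6·m)·(8·n - 7 + 3·m)·(n - 3·m)·(-1 - 6·m + 9·n)
= (-72·n + 63 - 27·m + 48·n^2 - 42·n + 18·m·n - 48·m·n + 42·m - 18·m^2)·(n - 3·m)·(-1 - 6·m + 9·n)    [distributive law]
= (-114·n + 63 + 15·m + 48·n^2 - 30·m·n - 18·m^2)·(n - 3·m)·(-1 - 6·m + 9·n)    [combine like terms]
= (-114·n^2 + 342·m·n + 63·n - 189·m + 15·m·n - 45·m^2 + 48·n^3 - 144·m·n^2 - 30·m·n^2 + 90·m^2·n - 18·m^2·n + 54·m^3)·(-1 - 6·m + 9·n)    [distributive law]
= (-114·n^2 + 357·m·n + 63·n - 189·m - 45·m^2 + 48·n^3 - 174·m·n^2 + 72·m^2·n + 54·m^3)·(-1 - 6·m + 9·n)    [combine like terms]
= 114·n^2 + 684·m·n^2 - 1026·n^3 - 357·m·n - 2142·m^2·n + 3213·m·n^2 - 63·n - 378·m·n + 567·n^2 + 189·m + 1134·m^2 - 1701·m·n + 45·m^2 + 270·m^3 - 405·m^2·n - 48·n^3 - 288·m·n^3 + 432·n^4 + 174·m·n^2 + 1044·m^2·n^2 - 1566·m·n^3 - 72·m^2·n - 432·m^3·n + 648·m^2·n^2 - 54·m^3 - 324·m^4 + 486·m^3·n    [distributive law]
= 681·n^2 + 4071·m·n^2 - 1074·n^3 - 2436·m·n - 2619·m^2·n - 63·n + 189·m + 1179·m^2 + 216·m^3 - 1854·m·n^3 + 432·n^4 + 1692·m^2·n^2 + 54·m^3·n - 324·m^4    [combine like terms]

681·n^2 + 4071·m·n^2 - 1074·n^3 - 2436·m·n - 2619·m^2·n - 63·n + 189·m + 1179·m^2 + 216·m^3 - 1854·m·n^3 + 432·n^4 + 1692·m^2·n^2 + 54·m^3·n - 324·m^4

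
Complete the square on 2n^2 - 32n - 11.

2(n - 8)^2 - 139

2n^2 - 32n - 11
= 2(n^2 - 16n) - 11    [factor out 2 from the n-terms]
= 2(n^2 - 16n + 64 - 64) - 11    [add and subtract 64 inside the bracket]
= 2(n - 8)^2 - 128 - 11    [perfect-square identity]
= 2(n - 8)^2 - 139    [combine constants]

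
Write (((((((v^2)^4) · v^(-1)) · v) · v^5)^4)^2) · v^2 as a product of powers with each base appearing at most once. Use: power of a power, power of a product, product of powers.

(((((((v^2)^4) · v^(-1)) · v) · v^5)^4)^2) · v^2
= ((((((v^2)^4) · v^(-1)) · v) · v^5)^8) · v^2    [power of a power]
= ((((((v^2)^4) · v^(-1)) · v)^8) · ((v^5)^8)) · v^2    [power of a product]
= ((((((v^2)^4) · v^(-1))^8) · (v^8)) · ((v^5)^8)) · v^2    [power of a product]
= ((((((v^2)^4)^8) · ((v^(-1))^8)) · (v^8)) · ((v^5)^8)) · v^2    [power of a product]
= (((((v^2)^32) · ((v^(-1))^8)) · (v^8)) · ((v^5)^8)) · v^2    [power of a power]
= (((v^64 · ((v^(-1))^8)) · (v^8)) · ((v^5)^8)) · v^2    [power of a power]
= (((v^64 · v^(-8)) · (v^8)) · ((v^5)^8)) · v^2    [power of a power]
= ((v^56 · (v^8)) · ((v^5)^8)) · v^2    [product of powers]
= (v^64 · ((v^5)^8)) · v^2    [product of powers]
= (v^64 · v^40) · v^2    [power of a power]
= v^104 · v^2    [product of powers]
= v^106    [product of powers]

v^106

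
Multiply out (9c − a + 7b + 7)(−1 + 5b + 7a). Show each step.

(9c − a + 7b + 7)(−1 + 5b + 7a)
= −9c + 45bc + 63ac + a − 5ab − 7a^2 − 7b + 35b^2 + 49ab − 7 + 35b + 49a    [distributive law]
= −9c + 45bc + 63ac + 50a + 44ab − 7a^2 + 28b + 35b^2 − 7    [combine like terms]

−9c + 45bc + 63ac + 50a + 44ab − 7a^2 + 28b + 35b^2 − 7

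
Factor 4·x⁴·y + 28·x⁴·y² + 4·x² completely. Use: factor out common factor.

4·x⁴·y + 28·x⁴·y² + 4·x²
= 4(x⁴·y + 7·x⁴·y² + x²)    [factor out 4]
= 4·x²(x²·y + 7·x²·y² + 1)    [factor out x²]

4·x²(x²·y + 7·x²·y² + 1)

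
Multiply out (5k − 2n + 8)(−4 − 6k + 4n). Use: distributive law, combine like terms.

(5k − 2n + 8)(−4 − 6k + 4n)
= −20k − 30k^2 + 20kn + 8n + 12kn − 8n^2 − 32 − 48k + 32n    [distributive law]
= −68k − 30k^2 + 32kn + 40n − 8n^2 − 32    [combine like terms]

−68k − 30k^2 + 32kn + 40n − 8n^2 − 32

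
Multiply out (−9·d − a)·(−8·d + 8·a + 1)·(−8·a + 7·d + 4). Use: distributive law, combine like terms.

−1024·a·d² + 504·d³ + 225·d² + 456·a²·d − 191·a·d − 36·d + 64·a³ − 24·a² − 4·a

(−9·d − a)·(−8·d + 8·a + 1)·(−8·a + 7·d + 4)
= (72·d² − 72·a·d − 9·d + 8·a·d − 8·a² − a)·(−8·a + 7·d + 4)    [distributive law]
= (72·d² − 64·a·d − 9·d − 8·a² − a)·(−8·a + 7·d + 4)    [combine like terms]
= −576·a·d² + 504·d³ + 288·d² + 512·a²·d − 448·a·d² − 256·a·d + 72·a·d − 63·d² − 36·d + 64·a³ − 56·a²·d − 32·a² + 8·a² − 7·a·d − 4·a    [distributive law]
= −1024·a·d² + 504·d³ + 225·d² + 456·a²·d − 191·a·d − 36·d + 64·a³ − 24·a² − 4·a    [combine like terms]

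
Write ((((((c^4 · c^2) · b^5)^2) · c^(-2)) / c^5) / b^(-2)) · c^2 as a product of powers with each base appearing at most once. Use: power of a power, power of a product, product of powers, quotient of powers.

((((((c^4 · c^2) · b^5)^2) · c^(-2)) / c^5) / b^(-2)) · c^2
= ((((((c^4 · c^2)^2) · ((b^5)^2)) · c^(-2)) / c^5) / b^(-2)) · c^2    [power of a product]
= (((((((c^4)^2) · ((c^2)^2)) · ((b^5)^2)) · c^(-2)) / c^5) / b^(-2)) · c^2    [power of a product]
= (((((c^8 · ((c^2)^2)) · ((b^5)^2)) · c^(-2)) / c^5) / b^(-2)) · c^2    [power of a power]
= (((((c^8 · c^4) · ((b^5)^2)) · c^(-2)) / c^5) / b^(-2)) · c^2    [power of a power]
= ((((c^12 · ((b^5)^2)) · c^(-2)) / c^5) / b^(-2)) · c^2    [product of powers]
= ((((c^12 · b^10) · c^(-2)) / c^5) / b^(-2)) · c^2    [power of a power]
= b^12c^7    [quotient of powers; product of powers]

b^12c^7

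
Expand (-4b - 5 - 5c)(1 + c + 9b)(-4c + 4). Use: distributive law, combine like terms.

-196b + 196bc² + 144b²c - 144b² - 20c - 20 + 20c² + 20c³

(-4b - 5 - 5c)(1 + c + 9b)(-4c + 4)
= (-4b - 4bc - 36b² - 5 - 5c - 45b - 5c - 5c² - 45bc)(-4c + 4)    [distributive law]
= (-49b - 49bc - 36b² - 5 - 10c - 5c²)(-4c + 4)    [combine like terms]
= 196bc - 196b + 196bc² - 196bc + 144b²c - 144b² + 20c - 20 + 40c² - 40c + 20c³ - 20c²    [distributive law]
= -196b + 196bc² + 144b²c - 144b² - 20c - 20 + 20c² + 20c³    [combine like terms]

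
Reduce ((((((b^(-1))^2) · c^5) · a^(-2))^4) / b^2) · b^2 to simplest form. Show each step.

a^(-8)b^(-8)c^20

((((((b^(-1))^2) · c^5) · a^(-2))^4) / b^2) · b^2
= ((((((b^(-1))^2) · c^5)^4) · ((a^(-2))^4)) / b^2) · b^2    [power of a product]
= ((((((b^(-1))^2)^4) · ((c^5)^4)) · ((a^(-2))^4)) / b^2) · b^2    [power of a product]
= (((((b^(-1))^8) · ((c^5)^4)) · ((a^(-2))^4)) / b^2) · b^2    [power of a power]
= (((b^(-8) · ((c^5)^4)) · ((a^(-2))^4)) / b^2) · b^2    [power of a power]
= (((b^(-8) · c^20) · ((a^(-2))^4)) / b^2) · b^2    [power of a power]
= (((b^(-8) · c^20) · a^(-8)) / b^2) · b^2    [power of a power]
= a^(-8)b^(-8)c^20    [quotient of powers; product of powers]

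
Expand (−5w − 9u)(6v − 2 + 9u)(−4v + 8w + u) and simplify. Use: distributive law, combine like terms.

120v^2w − 240vw^2 − 282uvw − 40vw + 80w^2 + 154uw − 360uw^2 − 693u^2w + 216uv^2 + 270u^2v − 72uv + 18u^2 − 81u^3

(−5w − 9u)(6v − 2 + 9u)(−4v + 8w + u)
= (−30vw + 10w − 45uw − 54uv + 18u − 81u^2)(−4v + 8w + u)    [distributive law]
= 120v^2w − 240vw^2 − 30uvw − 40vw + 80w^2 + 10uw + 180uvw − 360uw^2 − 45u^2w + 216uv^2 − 432uvw − 54u^2v − 72uv + 144uw + 18u^2 + 324u^2v − 648u^2w − 81u^3    [distributive law]
= 120v^2w − 240vw^2 − 282uvw − 40vw + 80w^2 + 154uw − 360uw^2 − 693u^2w + 216uv^2 + 270u^2v − 72uv + 18u^2 − 81u^3    [combine like terms]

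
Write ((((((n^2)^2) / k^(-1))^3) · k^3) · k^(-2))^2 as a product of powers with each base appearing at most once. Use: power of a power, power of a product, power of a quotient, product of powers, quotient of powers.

k^8n^24

((((((n^2)^2) / k^(-1))^3) · k^3) · k^(-2))^2
= ((((((n^2)^2) / k^(-1))^3) · k^3)^2) · ((k^(-2))^2)    [power of a product]
= ((((((n^2)^2) / k^(-1))^3)^2) · ((k^3)^2)) · ((k^(-2))^2)    [power of a product]
= (((((n^2)^2) / k^(-1))^6) · ((k^3)^2)) · ((k^(-2))^2)    [power of a power]
= (((((n^2)^2)^6) / ((k^(-1))^6)) · ((k^3)^2)) · ((k^(-2))^2)    [power of a quotient]
= ((((n^2)^12) / ((k^(-1))^6)) · ((k^3)^2)) · ((k^(-2))^2)    [power of a power]
= ((n^24 / ((k^(-1))^6)) · ((k^3)^2)) · ((k^(-2))^2)    [power of a power]
= ((n^24 / k^(-6)) · ((k^3)^2)) · ((k^(-2))^2)    [power of a power]
= ((n^24 / k^(-6)) · k^6) · ((k^(-2))^2)    [power of a power]
= ((n^24 / k^(-6)) · k^6) · k^(-4)    [power of a power]
= k^8n^24    [quotient of powers; product of powers]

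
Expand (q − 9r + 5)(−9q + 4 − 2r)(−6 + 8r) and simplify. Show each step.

54q² − 72q²r + 246q − 802qr + 632qr² + 436r − 476r² + 144r³ − 120

(q − 9r + 5)(−9q + 4 − 2r)(−6 + 8r)
= (−9q² + 4q − 2qr + 81qr − 36r + 18r² − 45q + 20 − 10r)(−6 + 8r)    [distributive law]
= (−9q² − 41q + 79qr − 46r + 18r² + 20)(−6 + 8r)    [combine like terms]
= 54q² − 72q²r + 246q − 328qr − 474qr + 632qr² + 276r − 368r² − 108r² + 144r³ − 120 + 160r    [distributive law]
= 54q² − 72q²r + 246q − 802qr + 632qr² + 436r − 476r² + 144r³ − 120    [combine like terms]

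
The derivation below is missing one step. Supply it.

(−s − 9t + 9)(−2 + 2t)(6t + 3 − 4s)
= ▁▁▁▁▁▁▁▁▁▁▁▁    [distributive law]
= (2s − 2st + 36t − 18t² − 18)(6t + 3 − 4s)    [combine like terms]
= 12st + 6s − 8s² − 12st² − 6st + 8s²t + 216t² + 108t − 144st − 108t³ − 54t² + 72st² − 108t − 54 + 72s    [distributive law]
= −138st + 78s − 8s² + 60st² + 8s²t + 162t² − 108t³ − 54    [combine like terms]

By distributive law:

(2s − 2st + 18t − 18t² − 18 + 18t)(6t + 3 − 4s)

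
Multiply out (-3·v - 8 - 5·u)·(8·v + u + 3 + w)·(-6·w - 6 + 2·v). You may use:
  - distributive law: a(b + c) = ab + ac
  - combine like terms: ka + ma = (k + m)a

138·v^2·w - 2·v^2 - 48·v^3 + 248·u·v·w + 212·u·v - 86·u·v^2 + 440·v·w + 390·v + 18·v·w^2 + 168·u·w + 138·u + 192·w + 144 + 48·w^2 + 30·u^2·w + 30·u^2 - 10·u^2·v + 30·u·w^2

(-3·v - 8 - 5·u)·(8·v + u + 3 + w)·(-6·w - 6 + 2·v)
= (-24·v^2 - 3·u·v - 9·v - 3·v·w - 64·v - 8·u - 24 - 8·w - 40·u·v - 5·u^2 - 15·u - 5·u·w)·(-6·w - 6 + 2·v)    [distributive law]
= (-24·v^2 - 43·u·v - 73·v - 3·v·w - 23·u - 24 - 8·w - 5·u^2 - 5·u·w)·(-6·w - 6 + 2·v)    [combine like terms]
= 144·v^2·w + 144·v^2 - 48·v^3 + 258·u·v·w + 258·u·v - 86·u·v^2 + 438·v·w + 438·v - 146·v^2 + 18·v·w^2 + 18·v·w - 6·v^2·w + 138·u·w + 138·u - 46·u·v + 144·w + 144 - 48·v + 48·w^2 + 48·w - 16·v·w + 30·u^2·w + 30·u^2 - 10·u^2·v + 30·u·w^2 + 30·u·w - 10·u·v·w    [distributive law]
= 138·v^2·w - 2·v^2 - 48·v^3 + 248·u·v·w + 212·u·v - 86·u·v^2 + 440·v·w + 390·v + 18·v·w^2 + 168·u·w + 138·u + 192·w + 144 + 48·w^2 + 30·u^2·w + 30·u^2 - 10·u^2·v + 30·u·w^2    [combine like terms]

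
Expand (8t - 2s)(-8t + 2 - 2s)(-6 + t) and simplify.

(8t - 2s)(-8t + 2 - 2s)(-6 + t)
= (-64t^2 + 16t - 16st + 16st - 4s + 4s^2)(-6 + t)    [distributive law]
= (-64t^2 + 16t - 4s + 4s^2)(-6 + t)    [combine like terms]
= 384t^2 - 64t^3 - 96t + 16t^2 + 24s - 4st - 24s^2 + 4s^2t    [distributive law]
= 400t^2 - 64t^3 - 96t + 24s - 4st - 24s^2 + 4s^2t    [combine like terms]

400t^2 - 64t^3 - 96t + 24s - 4st - 24s^2 + 4s^2t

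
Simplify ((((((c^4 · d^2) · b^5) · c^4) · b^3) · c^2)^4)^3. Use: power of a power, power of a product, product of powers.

b^96c^120d^24

((((((c^4 · d^2) · b^5) · c^4) · b^3) · c^2)^4)^3
= (((((c^4 · d^2) · b^5) · c^4) · b^3) · c^2)^12    [power of a power]
= (((((c^4 · d^2) · b^5) · c^4) · b^3)^12) · ((c^2)^12)    [power of a product]
= (((((c^4 · d^2) · b^5) · c^4)^12) · ((b^3)^12)) · ((c^2)^12)    [power of a product]
= (((((c^4 · d^2) · b^5)^12) · ((c^4)^12)) · ((b^3)^12)) · ((c^2)^12)    [power of a product]
= (((((c^4 · d^2)^12) · ((b^5)^12)) · ((c^4)^12)) · ((b^3)^12)) · ((c^2)^12)    [power of a product]
= ((((((c^4)^12) · ((d^2)^12)) · ((b^5)^12)) · ((c^4)^12)) · ((b^3)^12)) · ((c^2)^12)    [power of a product]
= ((((c^48 · ((d^2)^12)) · ((b^5)^12)) · ((c^4)^12)) · ((b^3)^12)) · ((c^2)^12)    [power of a power]
= ((((c^48 · d^24) · ((b^5)^12)) · ((c^4)^12)) · ((b^3)^12)) · ((c^2)^12)    [power of a power]
= ((((c^48 · d^24) · b^60) · ((c^4)^12)) · ((b^3)^12)) · ((c^2)^12)    [power of a power]
= ((((c^48 · d^24) · b^60) · c^48) · ((b^3)^12)) · ((c^2)^12)    [power of a power]
= ((((c^48 · d^24) · b^60) · c^48) · b^36) · ((c^2)^12)    [power of a power]
= ((((c^48 · d^24) · b^60) · c^48) · b^36) · c^24    [power of a power]
= b^96c^120d^24    [product of powers]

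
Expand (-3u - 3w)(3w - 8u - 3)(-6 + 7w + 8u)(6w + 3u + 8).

885uw² + 2007u²w - 126uw + 9uw³ + 1827u²w² + 2016u³w + 1320u³ - 738u² + 576u⁴ - 432u + 198w³ + 612w² - 378w⁴ - 432w

(-3u - 3w)(3w - 8u - 3)(-6 + 7w + 8u)(6w + 3u + 8)
= (-9uw + 24u² + 9u - 9w² + 24uw + 9w)(-6 + 7w + 8u)(6w + 3u + 8)    [distributive law]
= (15uw + 24u² + 9u - 9w² + 9w)(-6 + 7w + 8u)(6w + 3u + 8)    [combine like terms]
= (-90uw + 105uw² + 120u²w - 144u² + 168u²w + 192u³ - 54u + 63uw + 72u² + 54w² - 63w³ - 72uw² - 54w + 63w² + 72uw)(6w + 3u + 8)    [distributive law]
= (45uw + 33uw² + 288u²w - 72u² + 192u³ - 54u + 117w² - 63w³ - 54w)(6w + 3u + 8)    [combine like terms]
= 270uw² + 135u²w + 360uw + 198uw³ + 99u²w² + 264uw² + 1728u²w² + 864u³w + 2304u²w - 432u²w - 216u³ - 576u² + 1152u³w + 576u⁴ + 1536u³ - 324uw - 162u² - 432u + 702w³ + 351uw² + 936w² - 378w⁴ - 189uw³ - 504w³ - 324w² - 162uw - 432w    [distributive law]
= 885uw² + 2007u²w - 126uw + 9uw³ + 1827u²w² + 2016u³w + 1320u³ - 738u² + 576u⁴ - 432u + 198w³ + 612w² - 378w⁴ - 432w    [combine like terms]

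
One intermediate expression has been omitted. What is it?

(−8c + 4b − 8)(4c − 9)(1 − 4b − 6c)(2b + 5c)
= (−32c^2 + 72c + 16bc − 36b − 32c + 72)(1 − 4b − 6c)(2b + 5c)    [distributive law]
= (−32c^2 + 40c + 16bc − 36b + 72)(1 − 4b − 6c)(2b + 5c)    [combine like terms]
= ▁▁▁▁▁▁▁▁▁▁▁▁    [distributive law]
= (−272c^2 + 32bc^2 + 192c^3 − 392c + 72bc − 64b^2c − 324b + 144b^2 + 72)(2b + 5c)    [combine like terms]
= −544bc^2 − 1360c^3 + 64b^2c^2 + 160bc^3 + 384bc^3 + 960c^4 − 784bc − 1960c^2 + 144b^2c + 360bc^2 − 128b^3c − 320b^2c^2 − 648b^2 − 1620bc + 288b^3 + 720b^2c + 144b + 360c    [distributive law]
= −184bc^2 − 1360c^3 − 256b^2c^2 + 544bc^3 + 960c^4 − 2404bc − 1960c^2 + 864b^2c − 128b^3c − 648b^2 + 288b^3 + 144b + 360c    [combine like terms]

By distributive law:

(−32c^2 + 128bc^2 + 192c^3 + 40c − 160bc − 240c^2 + 16bc − 64b^2c − 96bc^2 − 36b + 144b^2 + 216bc + 72 − 288b − 432c)(2b + 5c)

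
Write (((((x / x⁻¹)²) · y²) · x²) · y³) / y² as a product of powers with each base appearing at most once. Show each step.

(((((x / x⁻¹)²) · y²) · x²) · y³) / y²
= (((((x²) / ((x⁻¹)²)) · y²) · x²) · y³) / y²    [power of a quotient]
= ((((x² / x⁻²) · y²) · x²) · y³) / y²    [power of a power]
= (((x⁴ · y²) · x²) · y³) / y²    [quotient of powers]
= x⁶y³    [quotient of powers; product of powers]

x⁶y³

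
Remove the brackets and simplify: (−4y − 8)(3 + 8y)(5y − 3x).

−380y² + 228xy − 160y³ + 96xy² − 120y + 72x

(−4y − 8)(3 + 8y)(5y − 3x)
= (−12y − 32y² − 24 − 64y)(5y − 3x)    [distributive law]
= (−76y − 32y² − 24)(5y − 3x)    [combine like terms]
= −380y² + 228xy − 160y³ + 96xy² − 120y + 72x    [distributive law]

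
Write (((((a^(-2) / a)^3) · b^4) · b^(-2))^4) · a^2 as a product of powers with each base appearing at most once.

a^(-34)b^8

(((((a^(-2) / a)^3) · b^4) · b^(-2))^4) · a^2
= (((((a^(-2) / a)^3) · b^4)^4) · ((b^(-2))^4)) · a^2    [power of a product]
= (((((a^(-2) / a)^3)^4) · ((b^4)^4)) · ((b^(-2))^4)) · a^2    [power of a product]
= ((((a^(-2) / a)^12) · ((b^4)^4)) · ((b^(-2))^4)) · a^2    [power of a power]
= (((((a^(-2))^12) / (a^12)) · ((b^4)^4)) · ((b^(-2))^4)) · a^2    [power of a quotient]
= (((a^(-24) / (a^12)) · ((b^4)^4)) · ((b^(-2))^4)) · a^2    [power of a power]
= ((a^(-36) · ((b^4)^4)) · ((b^(-2))^4)) · a^2    [quotient of powers]
= ((a^(-36) · b^16) · ((b^(-2))^4)) · a^2    [power of a power]
= ((a^(-36) · b^16) · b^(-8)) · a^2    [power of a power]
= a^(-34)b^8    [product of powers]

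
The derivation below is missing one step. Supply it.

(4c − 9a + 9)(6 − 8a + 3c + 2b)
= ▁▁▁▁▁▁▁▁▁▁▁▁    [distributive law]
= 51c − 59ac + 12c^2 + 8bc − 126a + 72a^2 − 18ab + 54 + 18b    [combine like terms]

After distributive law, the bracketed line is:

24c − 32ac + 12c^2 + 8bc − 54a + 72a^2 − 27ac − 18ab + 54 − 72a + 27c + 18b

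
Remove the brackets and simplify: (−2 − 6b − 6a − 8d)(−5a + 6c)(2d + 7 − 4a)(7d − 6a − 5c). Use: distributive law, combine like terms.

2100ad² − 610a²d − 768acd + 490ad − 420a² + 154ac − 1020a³ + 374a²c − 2520cd² + 1800c²d − 588cd + 420c² + 1020ac² + 420abd² − 1200a²bd + 1140abcd + 1470abd − 1260a²b + 462abc + 720a³b − 264a²bc − 504bcd² + 360bc²d − 1764bcd + 1260bc² − 720abc² − 1180a²d² − 240a³d + 788a²cd + 720a⁴ − 264a³c + 1016acd² − 600ac²d − 720a²c² + 560ad³ − 672cd³ + 480c²d²

(−2 − 6b − 6a − 8d)(−5a + 6c)(2d + 7 − 4a)(7d − 6a − 5c)
= (10a − 12c + 30ab − 36bc + 30a² − 36ac + 40ad − 48cd)(2d + 7 − 4a)(7d − 6a − 5c)    [distributive law]
= (20ad + 70a − 40a² − 24cd − 84c + 48ac + 60abd + 210ab − 120a²b − 72bcd − 252bc + 144abc + 60a²d + 210a² − 120a³ − 72acd − 252ac + 144a²c + 80ad² + 280ad − 160a²d − 96cd² − 336cd + 192acd)(7d − 6a − 5c)    [distributive law]
= (300ad + 70a + 170a² − 360cd − 84c − 204ac + 60abd + 210ab − 120a²b − 72bcd − 252bc + 144abc − 100a²d − 120a³ + 120acd + 144a²c + 80ad² − 96cd²)(7d − 6a − 5c)    [combine like terms]
= 2100ad² − 1800a²d − 1500acd + 490ad − 420a² − 350ac + 1190a²d − 1020a³ − 850a²c − 2520cd² + 2160acd + 1800c²d − 588cd + 504ac + 420c² − 1428acd + 1224a²c + 1020ac² + 420abd² − 360a²bd − 300abcd + 1470abd − 1260a²b − 1050abc − 840a²bd + 720a³b + 600a²bc − 504bcd² + 432abcd + 360bc²d − 1764bcd + 1512abc + 1260bc² + 1008abcd − 864a²bc − 720abc² − 700a²d² + 600a³d + 500a²cd − 840a³d + 720a⁴ + 600a³c + 840acd² − 720a²cd − 600ac²d + 1008a²cd − 864a³c − 720a²c² + 560ad³ − 480a²d² − 400acd² − 672cd³ + 576acd² + 480c²d²    [distributive law]
= 2100ad² − 610a²d − 768acd + 490ad − 420a² + 154ac − 1020a³ + 374a²c − 2520cd² + 1800c²d − 588cd + 420c² + 1020ac² + 420abd² − 1200a²bd + 1140abcd + 1470abd − 1260a²b + 462abc + 720a³b − 264a²bc − 504bcd² + 360bc²d − 1764bcd + 1260bc² − 720abc² − 1180a²d² − 240a³d + 788a²cd + 720a⁴ − 264a³c + 1016acd² − 600ac²d − 720a²c² + 560ad³ − 672cd³ + 480c²d²    [combine like terms]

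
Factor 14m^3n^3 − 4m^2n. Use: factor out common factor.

2m^2n(7mn^2 − 2)

14m^3n^3 − 4m^2n
= 2(7m^3n^3 − 2m^2n)    [factor out 2]
= 2m^2n(7mn^2 − 2)    [factor out m^2n]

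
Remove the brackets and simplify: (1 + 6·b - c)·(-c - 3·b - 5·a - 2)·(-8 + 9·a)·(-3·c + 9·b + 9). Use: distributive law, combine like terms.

(1 + 6·b - c)·(-c - 3·b - 5·a - 2)·(-8 + 9·a)·(-3·c + 9·b + 9)
= (-c - 3·b - 5·a - 2 - 6·b·c - 18·b² - 30·a·b - 12·b + c² + 3·b·c + 5·a·c + 2·c)·(-8 + 9·a)·(-3·c + 9·b + 9)    [distributive law]
= (c - 15·b - 5·a - 2 - 3·b·c - 18·b² - 30·a·b + c² + 5·a·c)·(-8 + 9·a)·(-3·c + 9·b + 9)    [combine like terms]
= (-8·c + 9·a·c + 120·b - 135·a·b + 40·a - 45·a² + 16 - 18·a + 24·b·c - 27·a·b·c + 144·b² - 162·a·b² + 240·a·b - 270·a²·b - 8·c² + 9·a·c² - 40·a·c + 45·a²·c)·(-3·c + 9·b + 9)    [distributive law]
= (-8·c - 31·a·c + 120·b + 105·a·b + 22·a - 45·a² + 16 + 24·b·c - 27·a·b·c + 144·b² - 162·a·b² - 270·a²·b - 8·c² + 9·a·c² + 45·a²·c)·(-3·c + 9·b + 9)    [combine like terms]
= 24·c² - 72·b·c - 72·c + 93·a·c² - 279·a·b·c - 279·a·c - 360·b·c + 1080·b² + 1080·b - 315·a·b·c + 945·a·b² + 945·a·b - 66·a·c + 198·a·b + 198·a + 135·a²·c - 405·a²·b - 405·a² - 48·c + 144·b + 144 - 72·b·c² + 216·b²·c + 216·b·c + 81·a·b·c² - 243·a·b²·c - 243·a·b·c - 432·b²·c + 1296·b³ + 1296·b² + 486·a·b²·c - 1458·a·b³ - 1458·a·b² + 810·a²·b·c - 2430·a²·b² - 2430·a²·b + 24·c³ - 72·b·c² - 72·c² - 27·a·c³ + 81·a·b·c² + 81·a·c² - 135·a²·c² + 405·a²·b·c + 405·a²·c    [distributive law]
= -48·c² - 216·b·c - 120·c + 174·a·c² - 837·a·b·c - 345·a·c + 2376·b² + 1224·b - 513·a·b² + 1143·a·b + 198·a + 540·a²·c - 2835·a²·b - 405·a² + 144 - 144·b·c² - 216·b²·c + 162·a·b·c² + 243·a·b²·c + 1296·b³ - 1458·a·b³ + 1215·a²·b·c - 2430·a²·b² + 24·c³ - 27·a·c³ - 135·a²·c²    [combine like terms]

-48·c² - 216·b·c - 120·c + 174·a·c² - 837·a·b·c - 345·a·c + 2376·b² + 1224·b - 513·a·b² + 1143·a·b + 198·a + 540·a²·c - 2835·a²·b - 405·a² + 144 - 144·b·c² - 216·b²·c + 162·a·b·c² + 243·a·b²·c + 1296·b³ - 1458·a·b³ + 1215·a²·b·c - 2430·a²·b² + 24·c³ - 27·a·c³ - 135·a²·c²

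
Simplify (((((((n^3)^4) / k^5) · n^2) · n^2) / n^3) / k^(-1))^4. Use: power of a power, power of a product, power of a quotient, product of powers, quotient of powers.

(((((((n^3)^4) / k^5) · n^2) · n^2) / n^3) / k^(-1))^4
= (((((((n^3)^4) / k^5) · n^2) · n^2) / n^3)^4) / ((k^(-1))^4)    [power of a quotient]
= (((((((n^3)^4) / k^5) · n^2) · n^2)^4) / ((n^3)^4)) / ((k^(-1))^4)    [power of a quotient]
= (((((((n^3)^4) / k^5) · n^2)^4) · ((n^2)^4)) / ((n^3)^4)) / ((k^(-1))^4)    [power of a product]
= (((((((n^3)^4) / k^5)^4) · ((n^2)^4)) · ((n^2)^4)) / ((n^3)^4)) / ((k^(-1))^4)    [power of a product]
= (((((((n^3)^4)^4) / ((k^5)^4)) · ((n^2)^4)) · ((n^2)^4)) / ((n^3)^4)) / ((k^(-1))^4)    [power of a quotient]
= ((((((n^3)^16) / ((k^5)^4)) · ((n^2)^4)) · ((n^2)^4)) / ((n^3)^4)) / ((k^(-1))^4)    [power of a power]
= ((((n^48 / ((k^5)^4)) · ((n^2)^4)) · ((n^2)^4)) / ((n^3)^4)) / ((k^(-1))^4)    [power of a power]
= ((((n^48 / k^20) · ((n^2)^4)) · ((n^2)^4)) / ((n^3)^4)) / ((k^(-1))^4)    [power of a power]
= ((((n^48 / k^20) · n^8) · ((n^2)^4)) / ((n^3)^4)) / ((k^(-1))^4)    [power of a power]
= ((((n^48 / k^20) · n^8) · n^8) / ((n^3)^4)) / ((k^(-1))^4)    [power of a power]
= ((((n^48 / k^20) · n^8) · n^8) / n^12) / ((k^(-1))^4)    [power of a power]
= ((((n^48 / k^20) · n^8) · n^8) / n^12) / k^(-4)    [power of a power]
= k^(-16)n^52    [quotient of powers; product of powers]

k^(-16)n^52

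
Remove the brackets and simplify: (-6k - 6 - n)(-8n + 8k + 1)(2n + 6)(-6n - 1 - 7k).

-592kn³ - 1866kn² + 16k²n² - 78kn + 900k²n + 672k³n + 2556k² + 2016k³ + 576k - 868n³ - 1762n² - 54n + 36 - 96n⁴

(-6k - 6 - n)(-8n + 8k + 1)(2n + 6)(-6n - 1 - 7k)
= (48kn - 48k² - 6k + 48n - 48k - 6 + 8n² - 8kn - n)(2n + 6)(-6n - 1 - 7k)    [distributive law]
= (40kn - 48k² - 54k + 47n - 6 + 8n²)(2n + 6)(-6n - 1 - 7k)    [combine like terms]
= (80kn² + 240kn - 96k²n - 288k² - 108kn - 324k + 94n² + 282n - 12n - 36 + 16n³ + 48n²)(-6n - 1 - 7k)    [distributive law]
= (80kn² + 132kn - 96k²n - 288k² - 324k + 142n² + 270n - 36 + 16n³)(-6n - 1 - 7k)    [combine like terms]
= -480kn³ - 80kn² - 560k²n² - 792kn² - 132kn - 924k²n + 576k²n² + 96k²n + 672k³n + 1728k²n + 288k² + 2016k³ + 1944kn + 324k + 2268k² - 852n³ - 142n² - 994kn² - 1620n² - 270n - 1890kn + 216n + 36 + 252k - 96n⁴ - 16n³ - 112kn³    [distributive law]
= -592kn³ - 1866kn² + 16k²n² - 78kn + 900k²n + 672k³n + 2556k² + 2016k³ + 576k - 868n³ - 1762n² - 54n + 36 - 96n⁴    [combine like terms]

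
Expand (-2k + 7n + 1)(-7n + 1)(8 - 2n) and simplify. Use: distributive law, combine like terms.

116kn - 28kn^2 - 16k - 392n^2 + 98n^3 + 8 - 2n

(-2k + 7n + 1)(-7n + 1)(8 - 2n)
= (14kn - 2k - 49n^2 + 7n - 7n + 1)(8 - 2n)    [distributive law]
= (14kn - 2k - 49n^2 + 1)(8 - 2n)    [combine like terms]
= 112kn - 28kn^2 - 16k + 4kn - 392n^2 + 98n^3 + 8 - 2n    [distributive law]
= 116kn - 28kn^2 - 16k - 392n^2 + 98n^3 + 8 - 2n    [combine like terms]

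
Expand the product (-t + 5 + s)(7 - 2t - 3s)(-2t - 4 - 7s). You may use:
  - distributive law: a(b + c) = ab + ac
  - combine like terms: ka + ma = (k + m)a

26t² - 2t + 131st - 4t³ - 16st² - s²t - 140 - 213s + 68s² + 21s³

(-t + 5 + s)(7 - 2t - 3s)(-2t - 4 - 7s)
= (-7t + 2t² + 3st + 35 - 10t - 15s + 7s - 2st - 3s²)(-2t - 4 - 7s)    [distributive law]
= (-17t + 2t² + st + 35 - 8s - 3s²)(-2t - 4 - 7s)    [combine like terms]
= 34t² + 68t + 119st - 4t³ - 8t² - 14st² - 2st² - 4st - 7s²t - 70t - 140 - 245s + 16st + 32s + 56s² + 6s²t + 12s² + 21s³    [distributive law]
= 26t² - 2t + 131st - 4t³ - 16st² - s²t - 140 - 213s + 68s² + 21s³    [combine like terms]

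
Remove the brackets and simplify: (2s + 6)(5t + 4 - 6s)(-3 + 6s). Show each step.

(2s + 6)(5t + 4 - 6s)(-3 + 6s)
= (10st + 8s - 12s^2 + 30t + 24 - 36s)(-3 + 6s)    [distributive law]
= (10st - 28s - 12s^2 + 30t + 24)(-3 + 6s)    [combine like terms]
= -30st + 60s^2t + 84s - 168s^2 + 36s^2 - 72s^3 - 90t + 180st - 72 + 144s    [distributive law]
= 150st + 60s^2t + 228s - 132s^2 - 72s^3 - 90t - 72    [combine like terms]

150st + 60s^2t + 228s - 132s^2 - 72s^3 - 90t - 72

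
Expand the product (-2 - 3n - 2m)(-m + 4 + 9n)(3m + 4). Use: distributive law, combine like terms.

(-2 - 3n - 2m)(-m + 4 + 9n)(3m + 4)
= (2m - 8 - 18n + 3mn - 12n - 27n² + 2m² - 8m - 18mn)(3m + 4)    [distributive law]
= (-6m - 8 - 30n - 15mn - 27n² + 2m²)(3m + 4)    [combine like terms]
= -18m² - 24m - 24m - 32 - 90mn - 120n - 45m²n - 60mn - 81mn² - 108n² + 6m³ + 8m²    [distributive law]
= -10m² - 48m - 32 - 150mn - 120n - 45m²n - 81mn² - 108n² + 6m³    [combine like terms]

-10m² - 48m - 32 - 150mn - 120n - 45m²n - 81mn² - 108n² + 6m³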